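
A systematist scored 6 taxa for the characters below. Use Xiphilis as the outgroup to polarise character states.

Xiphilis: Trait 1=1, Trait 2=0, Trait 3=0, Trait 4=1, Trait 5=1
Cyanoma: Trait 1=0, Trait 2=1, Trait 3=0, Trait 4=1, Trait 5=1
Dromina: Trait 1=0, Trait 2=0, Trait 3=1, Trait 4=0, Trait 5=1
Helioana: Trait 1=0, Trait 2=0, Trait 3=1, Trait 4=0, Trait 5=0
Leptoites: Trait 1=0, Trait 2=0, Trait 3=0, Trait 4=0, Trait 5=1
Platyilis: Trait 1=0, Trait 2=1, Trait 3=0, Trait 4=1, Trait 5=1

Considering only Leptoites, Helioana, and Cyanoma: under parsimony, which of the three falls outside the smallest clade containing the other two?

Character polarity is set by the outgroup: the derived state is whichever differs from the outgroup's state, so for Trait 1, Trait 4, Trait 5 the derived state is '0', and for the remaining characters it is '1'.
Trait 1 (derived state '0') is shared by all ingroup taxa — unites the whole ingroup.
Trait 2: derived state '1' in Cyanoma and Platyilis only — synapomorphy for {Cyanoma, Platyilis}.
Trait 3 (derived state '1') is shared by Dromina and Helioana — a synapomorphy uniting that clade.
Trait 4 (derived state '0') is shared by Dromina, Helioana, and Leptoites — a synapomorphy uniting that clade.
Trait 5 (derived state '0') is unique to Helioana (autapomorphy; uninformative for grouping).
Most parsimonious ingroup topology: (((Dromina,Helioana),Leptoites),(Platyilis,Cyanoma)).
Leptoites and Helioana share a more recent common ancestor with each other than either does with Cyanoma, so Cyanoma is the least closely related of the three.

Cyanoma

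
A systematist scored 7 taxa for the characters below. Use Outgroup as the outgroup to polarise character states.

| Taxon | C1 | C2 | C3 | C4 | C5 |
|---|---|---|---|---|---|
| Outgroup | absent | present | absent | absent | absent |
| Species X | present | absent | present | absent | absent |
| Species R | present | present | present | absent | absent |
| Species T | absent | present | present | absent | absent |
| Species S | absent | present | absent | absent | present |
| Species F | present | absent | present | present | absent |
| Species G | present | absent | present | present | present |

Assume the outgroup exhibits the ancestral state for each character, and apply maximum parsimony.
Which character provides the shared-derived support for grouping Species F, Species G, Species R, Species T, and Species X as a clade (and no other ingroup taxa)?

C3

Character polarity is set by the outgroup: the derived state is whichever differs from the outgroup's state, so for C2 the derived state is 'absent', and for the remaining characters it is 'present'.
C1 (derived state 'present') is shared by Species F, Species G, Species R, and Species X — a synapomorphy uniting that clade.
C2: derived state 'absent' in Species F, Species G, and Species X only — synapomorphy for {Species F, Species G, Species X}.
C3 (derived state 'present') is shared by Species F, Species G, Species R, Species T, and Species X — a synapomorphy uniting that clade.
C4 (derived state 'present') is shared by Species F and Species G — a synapomorphy uniting that clade.
C5 groups Species G and Species S, which is incompatible with the clades supported by the remaining characters; treating it as convergent (homoplasy) costs fewer steps than any alternative tree.
Most parsimonious ingroup topology: ((((Species X,(Species F,Species G)),Species R),Species T),Species S).
The clade {Species F, Species G, Species R, Species T, Species X} is supported by C3: its derived state 'present' occurs in exactly those taxa and in no other taxon (including the outgroup).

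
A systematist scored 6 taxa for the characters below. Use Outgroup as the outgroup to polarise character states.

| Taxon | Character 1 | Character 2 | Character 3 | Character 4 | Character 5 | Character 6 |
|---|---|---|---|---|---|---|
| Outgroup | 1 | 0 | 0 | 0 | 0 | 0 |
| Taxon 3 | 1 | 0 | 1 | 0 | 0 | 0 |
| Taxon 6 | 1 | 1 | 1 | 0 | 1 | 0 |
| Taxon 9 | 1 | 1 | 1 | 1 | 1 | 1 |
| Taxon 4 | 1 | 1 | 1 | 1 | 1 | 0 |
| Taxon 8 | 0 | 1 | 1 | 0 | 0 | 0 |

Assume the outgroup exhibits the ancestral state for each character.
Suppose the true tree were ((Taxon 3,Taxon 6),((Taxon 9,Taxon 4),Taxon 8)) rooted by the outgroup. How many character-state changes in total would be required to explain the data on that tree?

Map each character onto ((Taxon 3,Taxon 6),((Taxon 9,Taxon 4),Taxon 8)) (rooted by Outgroup) and count the minimum state changes it requires (Fitch parsimony):
Character 1: 1; Character 2: 2; Character 3: 1; Character 4: 1; Character 5: 2; Character 6: 1.
Total tree length = 8.

8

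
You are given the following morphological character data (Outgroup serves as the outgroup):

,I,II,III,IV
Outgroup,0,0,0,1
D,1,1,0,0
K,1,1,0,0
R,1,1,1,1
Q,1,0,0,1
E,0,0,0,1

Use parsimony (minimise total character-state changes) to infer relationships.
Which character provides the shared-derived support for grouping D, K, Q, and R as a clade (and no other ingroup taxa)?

I

Character polarity is set by the outgroup: the derived state is whichever differs from the outgroup's state, so for IV the derived state is '0', and for the remaining characters it is '1'.
I: derived state '1' in D, K, Q, and R only — synapomorphy for {D, K, Q, R}.
II (derived state '1') is shared by D, K, and R — a synapomorphy uniting that clade.
III: derived state '1' in R only — an autapomorphy, so it tells us nothing about relationships among taxa.
IV: derived state '0' in D and K only — synapomorphy for {D, K}.
Most parsimonious ingroup topology: ((((D,K),R),Q),E).
The clade {D, K, Q, R} is supported by I: its derived state '1' occurs in exactly those taxa and in no other taxon (including the outgroup).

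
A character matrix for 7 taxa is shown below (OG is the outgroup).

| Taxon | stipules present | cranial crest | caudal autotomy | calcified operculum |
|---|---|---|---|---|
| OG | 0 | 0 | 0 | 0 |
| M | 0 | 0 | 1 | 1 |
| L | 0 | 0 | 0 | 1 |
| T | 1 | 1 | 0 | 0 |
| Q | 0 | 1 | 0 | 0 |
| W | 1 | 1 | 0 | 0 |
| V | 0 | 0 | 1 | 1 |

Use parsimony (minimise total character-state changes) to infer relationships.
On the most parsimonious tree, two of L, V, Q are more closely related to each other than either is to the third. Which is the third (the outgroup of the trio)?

Q

The outgroup has state '0' for every character, so '1' is the derived state throughout.
Only T and W show the derived state '1' for stipules present, supporting them as a clade.
cranial crest (derived state '1') is shared by Q, T, and W — a synapomorphy uniting that clade.
caudal autotomy: derived state '1' in M and V only — synapomorphy for {M, V}.
Only L, M, and V show the derived state '1' for calcified operculum, supporting them as a clade.
Most parsimonious ingroup topology: (((M,V),L),((T,W),Q)).
V and L share a more recent common ancestor with each other than either does with Q, so Q is the least closely related of the three.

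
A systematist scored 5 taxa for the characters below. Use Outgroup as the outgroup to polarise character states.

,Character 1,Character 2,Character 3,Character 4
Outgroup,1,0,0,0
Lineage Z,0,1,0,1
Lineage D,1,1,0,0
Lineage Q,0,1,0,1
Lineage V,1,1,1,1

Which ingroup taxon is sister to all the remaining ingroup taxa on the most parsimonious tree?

Lineage D

Character polarity is set by the outgroup: the derived state is whichever differs from the outgroup's state, so for Character 1 the derived state is '0', and for the remaining characters it is '1'.
Only Lineage Q and Lineage Z show the derived state '0' for Character 1, supporting them as a clade.
Character 2 (derived state '1') is shared by all ingroup taxa — unites the whole ingroup.
Character 3: derived state '1' in Lineage V only — an autapomorphy, so it tells us nothing about relationships among taxa.
Character 4: derived state '1' in Lineage Q, Lineage V, and Lineage Z only — synapomorphy for {Lineage Q, Lineage V, Lineage Z}.
Most parsimonious ingroup topology: (((Lineage Z,Lineage Q),Lineage V),Lineage D).
Lineage D is sister to the clade containing all other ingroup taxa, so it is the earliest-diverging (most basal) ingroup lineage.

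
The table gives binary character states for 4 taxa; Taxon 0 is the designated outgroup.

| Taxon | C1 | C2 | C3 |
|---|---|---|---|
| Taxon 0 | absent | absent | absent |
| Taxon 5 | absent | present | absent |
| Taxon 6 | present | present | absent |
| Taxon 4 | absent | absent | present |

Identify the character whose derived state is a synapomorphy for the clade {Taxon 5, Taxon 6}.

The outgroup has state 'absent' for every character, so 'present' is the derived state throughout.
C1 (derived state 'present') is unique to Taxon 6 (autapomorphy; uninformative for grouping).
C2: derived state 'present' in Taxon 5 and Taxon 6 only — synapomorphy for {Taxon 5, Taxon 6}.
C3 (derived state 'present') is unique to Taxon 4 (autapomorphy; uninformative for grouping).
Most parsimonious ingroup topology: ((Taxon 5,Taxon 6),Taxon 4).
The clade {Taxon 5, Taxon 6} is supported by C2: its derived state 'present' occurs in exactly those taxa and in no other taxon (including the outgroup).

C2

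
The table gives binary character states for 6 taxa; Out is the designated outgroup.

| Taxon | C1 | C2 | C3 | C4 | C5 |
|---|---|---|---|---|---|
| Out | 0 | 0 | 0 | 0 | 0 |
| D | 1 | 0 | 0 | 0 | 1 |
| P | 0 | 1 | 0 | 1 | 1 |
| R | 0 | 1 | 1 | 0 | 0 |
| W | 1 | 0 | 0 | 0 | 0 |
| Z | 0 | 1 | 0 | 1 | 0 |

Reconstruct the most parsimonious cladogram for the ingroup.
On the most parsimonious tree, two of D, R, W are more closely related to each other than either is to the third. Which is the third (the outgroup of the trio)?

R

The outgroup has state '0' for every character, so '1' is the derived state throughout.
C1 (derived state '1') is shared by D and W — a synapomorphy uniting that clade.
C2: derived state '1' in P, R, and Z only — synapomorphy for {P, R, Z}.
C3: derived state '1' in R only — an autapomorphy, so it tells us nothing about relationships among taxa.
C4: derived state '1' in P and Z only — synapomorphy for {P, Z}.
C5 groups D and P, which is incompatible with the clades supported by the remaining characters; treating it as convergent (homoplasy) costs fewer steps than any alternative tree.
Most parsimonious ingroup topology: ((D,W),((P,Z),R)).
D and W share a more recent common ancestor with each other than either does with R, so R is the least closely related of the three.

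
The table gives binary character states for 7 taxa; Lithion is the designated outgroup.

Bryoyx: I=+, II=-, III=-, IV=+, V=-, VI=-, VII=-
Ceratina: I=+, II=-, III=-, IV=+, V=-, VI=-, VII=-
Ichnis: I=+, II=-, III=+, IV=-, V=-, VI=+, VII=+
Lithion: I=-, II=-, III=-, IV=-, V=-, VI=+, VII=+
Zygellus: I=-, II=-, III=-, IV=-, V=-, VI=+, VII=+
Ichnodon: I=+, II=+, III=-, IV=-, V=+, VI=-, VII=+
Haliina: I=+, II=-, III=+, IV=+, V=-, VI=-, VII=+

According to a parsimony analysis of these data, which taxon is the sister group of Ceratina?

Character polarity is set by the outgroup: the derived state is whichever differs from the outgroup's state, so for VI, VII the derived state is '-', and for the remaining characters it is '+'.
Only Bryoyx, Ceratina, Haliina, Ichnis, and Ichnodon show the derived state '+' for I, supporting them as a clade.
II (derived state '+') is unique to Ichnodon (autapomorphy; uninformative for grouping).
III groups Haliina and Ichnis, which is incompatible with the clades supported by the remaining characters; treating it as convergent (homoplasy) costs fewer steps than any alternative tree.
Only Bryoyx, Ceratina, and Haliina show the derived state '+' for IV, supporting them as a clade.
V: derived state '+' in Ichnodon only — an autapomorphy, so it tells us nothing about relationships among taxa.
Only Bryoyx, Ceratina, Haliina, and Ichnodon show the derived state '-' for VI, supporting them as a clade.
Only Bryoyx and Ceratina show the derived state '-' for VII, supporting them as a clade.
Most parsimonious ingroup topology: ((Ichnis,(((Ceratina,Bryoyx),Haliina),Ichnodon)),Zygellus).
Ceratina and Bryoyx form a cherry on this tree, so they are sister taxa.

Bryoyx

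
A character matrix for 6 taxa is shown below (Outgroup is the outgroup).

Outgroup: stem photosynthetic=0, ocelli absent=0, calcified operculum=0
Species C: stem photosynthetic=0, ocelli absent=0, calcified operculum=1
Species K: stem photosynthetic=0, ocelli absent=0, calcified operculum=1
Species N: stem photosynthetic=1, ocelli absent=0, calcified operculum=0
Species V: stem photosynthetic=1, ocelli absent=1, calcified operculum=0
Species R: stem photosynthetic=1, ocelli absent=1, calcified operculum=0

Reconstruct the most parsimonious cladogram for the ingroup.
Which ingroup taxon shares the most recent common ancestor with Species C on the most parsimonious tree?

Species K

The outgroup has state '0' for every character, so '1' is the derived state throughout.
stem photosynthetic (derived state '1') is shared by Species N, Species R, and Species V — a synapomorphy uniting that clade.
Only Species R and Species V show the derived state '1' for ocelli absent, supporting them as a clade.
calcified operculum: derived state '1' in Species C and Species K only — synapomorphy for {Species C, Species K}.
Most parsimonious ingroup topology: ((Species C,Species K),(Species N,(Species V,Species R))).
Species C and Species K form a cherry on this tree, so they are sister taxa.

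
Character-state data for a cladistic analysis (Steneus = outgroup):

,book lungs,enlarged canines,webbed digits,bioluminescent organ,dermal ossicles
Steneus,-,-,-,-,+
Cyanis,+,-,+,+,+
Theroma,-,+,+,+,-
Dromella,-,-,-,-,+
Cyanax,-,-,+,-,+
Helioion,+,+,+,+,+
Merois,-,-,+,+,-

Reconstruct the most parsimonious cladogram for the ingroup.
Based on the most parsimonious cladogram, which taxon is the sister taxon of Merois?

Character polarity is set by the outgroup: the derived state is whichever differs from the outgroup's state, so for dermal ossicles the derived state is '-', and for the remaining characters it is '+'.
Only Cyanis and Helioion show the derived state '+' for book lungs, supporting them as a clade.
enlarged canines groups Helioion and Theroma, which is incompatible with the clades supported by the remaining characters; treating it as convergent (homoplasy) costs fewer steps than any alternative tree.
webbed digits (derived state '+') is shared by Cyanax, Cyanis, Helioion, Merois, and Theroma — a synapomorphy uniting that clade.
Only Cyanis, Helioion, Merois, and Theroma show the derived state '+' for bioluminescent organ, supporting them as a clade.
dermal ossicles: derived state '-' in Merois and Theroma only — synapomorphy for {Merois, Theroma}.
Most parsimonious ingroup topology: ((((Cyanis,Helioion),(Theroma,Merois)),Cyanax),Dromella).
Merois and Theroma form a cherry on this tree, so they are sister taxa.

Theroma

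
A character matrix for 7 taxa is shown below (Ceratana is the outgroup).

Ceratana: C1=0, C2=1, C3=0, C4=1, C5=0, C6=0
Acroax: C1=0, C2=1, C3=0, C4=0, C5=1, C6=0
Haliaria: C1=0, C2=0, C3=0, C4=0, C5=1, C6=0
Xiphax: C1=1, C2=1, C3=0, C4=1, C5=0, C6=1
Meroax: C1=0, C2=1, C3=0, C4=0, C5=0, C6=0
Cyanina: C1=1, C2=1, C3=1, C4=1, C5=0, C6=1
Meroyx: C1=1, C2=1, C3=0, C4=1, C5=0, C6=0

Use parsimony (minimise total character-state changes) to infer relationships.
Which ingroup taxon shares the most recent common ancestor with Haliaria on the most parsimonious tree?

Acroax

Character polarity is set by the outgroup: the derived state is whichever differs from the outgroup's state, so for C2, C4 the derived state is '0', and for the remaining characters it is '1'.
C1: derived state '1' in Cyanina, Meroyx, and Xiphax only — synapomorphy for {Cyanina, Meroyx, Xiphax}.
C2: derived state '0' in Haliaria only — an autapomorphy, so it tells us nothing about relationships among taxa.
C3: derived state '1' in Cyanina only — an autapomorphy, so it tells us nothing about relationships among taxa.
Only Acroax, Haliaria, and Meroax show the derived state '0' for C4, supporting them as a clade.
C5: derived state '1' in Acroax and Haliaria only — synapomorphy for {Acroax, Haliaria}.
Only Cyanina and Xiphax show the derived state '1' for C6, supporting them as a clade.
Most parsimonious ingroup topology: (((Acroax,Haliaria),Meroax),((Xiphax,Cyanina),Meroyx)).
Haliaria and Acroax form a cherry on this tree, so they are sister taxa.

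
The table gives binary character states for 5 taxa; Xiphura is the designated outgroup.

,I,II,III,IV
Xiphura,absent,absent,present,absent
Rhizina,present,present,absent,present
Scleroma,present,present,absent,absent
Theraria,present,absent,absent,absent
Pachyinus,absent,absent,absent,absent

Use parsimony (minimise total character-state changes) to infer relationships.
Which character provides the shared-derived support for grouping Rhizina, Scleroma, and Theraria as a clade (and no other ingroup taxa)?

I

Character polarity is set by the outgroup: the derived state is whichever differs from the outgroup's state, so for III the derived state is 'absent', and for the remaining characters it is 'present'.
Only Rhizina, Scleroma, and Theraria show the derived state 'present' for I, supporting them as a clade.
II: derived state 'present' in Rhizina and Scleroma only — synapomorphy for {Rhizina, Scleroma}.
All ingroup taxa share the derived state 'absent' for III; it defines the ingroup but does not resolve relationships within it.
IV: derived state 'present' in Rhizina only — an autapomorphy, so it tells us nothing about relationships among taxa.
Most parsimonious ingroup topology: (((Rhizina,Scleroma),Theraria),Pachyinus).
The clade {Rhizina, Scleroma, Theraria} is supported by I: its derived state 'present' occurs in exactly those taxa and in no other taxon (including the outgroup).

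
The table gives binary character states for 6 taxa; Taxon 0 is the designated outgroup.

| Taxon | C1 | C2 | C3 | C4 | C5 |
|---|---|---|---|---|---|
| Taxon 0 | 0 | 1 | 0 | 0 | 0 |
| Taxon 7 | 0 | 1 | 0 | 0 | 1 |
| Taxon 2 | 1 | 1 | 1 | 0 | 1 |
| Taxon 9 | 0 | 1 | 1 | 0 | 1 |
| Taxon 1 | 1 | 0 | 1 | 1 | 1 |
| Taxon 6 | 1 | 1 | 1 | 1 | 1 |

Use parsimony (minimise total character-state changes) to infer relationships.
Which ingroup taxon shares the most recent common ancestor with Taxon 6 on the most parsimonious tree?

Taxon 1

Character polarity is set by the outgroup: the derived state is whichever differs from the outgroup's state, so for C2 the derived state is '0', and for the remaining characters it is '1'.
Only Taxon 1, Taxon 2, and Taxon 6 show the derived state '1' for C1, supporting them as a clade.
C2 (derived state '0') is unique to Taxon 1 (autapomorphy; uninformative for grouping).
Only Taxon 1, Taxon 2, Taxon 6, and Taxon 9 show the derived state '1' for C3, supporting them as a clade.
C4 (derived state '1') is shared by Taxon 1 and Taxon 6 — a synapomorphy uniting that clade.
C5 (derived state '1') is shared by all ingroup taxa — unites the whole ingroup.
Most parsimonious ingroup topology: (Taxon 7,((Taxon 2,(Taxon 1,Taxon 6)),Taxon 9)).
Taxon 6 and Taxon 1 form a cherry on this tree, so they are sister taxa.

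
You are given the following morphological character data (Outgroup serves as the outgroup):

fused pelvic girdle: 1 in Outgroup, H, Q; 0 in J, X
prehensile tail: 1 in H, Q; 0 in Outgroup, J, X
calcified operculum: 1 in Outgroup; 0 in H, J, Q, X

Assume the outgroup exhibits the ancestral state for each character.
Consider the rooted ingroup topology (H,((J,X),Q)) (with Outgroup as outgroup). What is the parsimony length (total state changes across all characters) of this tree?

Map each character onto (H,((J,X),Q)) (rooted by Outgroup) and count the minimum state changes it requires (Fitch parsimony):
fused pelvic girdle: 1; prehensile tail: 2; calcified operculum: 1.
Total tree length = 4.

4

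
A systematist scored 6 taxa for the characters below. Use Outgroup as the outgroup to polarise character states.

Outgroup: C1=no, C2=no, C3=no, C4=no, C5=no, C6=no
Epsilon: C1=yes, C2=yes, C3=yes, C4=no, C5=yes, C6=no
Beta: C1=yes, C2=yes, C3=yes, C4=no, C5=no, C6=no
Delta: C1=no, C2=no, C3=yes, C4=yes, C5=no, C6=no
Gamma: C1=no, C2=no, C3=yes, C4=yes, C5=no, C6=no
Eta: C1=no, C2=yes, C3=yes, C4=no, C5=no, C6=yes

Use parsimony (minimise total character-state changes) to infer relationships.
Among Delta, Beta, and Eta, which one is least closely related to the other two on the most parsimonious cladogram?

Delta

The outgroup has state 'no' for every character, so 'yes' is the derived state throughout.
C1: derived state 'yes' in Beta and Epsilon only — synapomorphy for {Beta, Epsilon}.
C2 (derived state 'yes') is shared by Beta, Epsilon, and Eta — a synapomorphy uniting that clade.
C3 (derived state 'yes') is shared by all ingroup taxa — unites the whole ingroup.
Only Delta and Gamma show the derived state 'yes' for C4, supporting them as a clade.
C5: derived state 'yes' in Epsilon only — an autapomorphy, so it tells us nothing about relationships among taxa.
C6: derived state 'yes' in Eta only — an autapomorphy, so it tells us nothing about relationships among taxa.
Most parsimonious ingroup topology: (((Epsilon,Beta),Eta),(Delta,Gamma)).
Beta and Eta share a more recent common ancestor with each other than either does with Delta, so Delta is the least closely related of the three.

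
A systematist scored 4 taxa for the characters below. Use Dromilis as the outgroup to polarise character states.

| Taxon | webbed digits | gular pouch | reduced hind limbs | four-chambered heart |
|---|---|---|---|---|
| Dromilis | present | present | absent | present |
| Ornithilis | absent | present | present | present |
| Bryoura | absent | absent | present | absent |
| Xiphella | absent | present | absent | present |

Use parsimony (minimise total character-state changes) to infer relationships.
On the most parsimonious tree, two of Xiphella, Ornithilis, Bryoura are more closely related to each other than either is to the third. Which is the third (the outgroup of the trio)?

Xiphella

Character polarity is set by the outgroup: the derived state is whichever differs from the outgroup's state, so for webbed digits, gular pouch, four-chambered heart the derived state is 'absent', and for the remaining characters it is 'present'.
All ingroup taxa share the derived state 'absent' for webbed digits; it defines the ingroup but does not resolve relationships within it.
gular pouch: derived state 'absent' in Bryoura only — an autapomorphy, so it tells us nothing about relationships among taxa.
reduced hind limbs (derived state 'present') is shared by Bryoura and Ornithilis — a synapomorphy uniting that clade.
four-chambered heart (derived state 'absent') is unique to Bryoura (autapomorphy; uninformative for grouping).
Most parsimonious ingroup topology: ((Ornithilis,Bryoura),Xiphella).
Bryoura and Ornithilis share a more recent common ancestor with each other than either does with Xiphella, so Xiphella is the least closely related of the three.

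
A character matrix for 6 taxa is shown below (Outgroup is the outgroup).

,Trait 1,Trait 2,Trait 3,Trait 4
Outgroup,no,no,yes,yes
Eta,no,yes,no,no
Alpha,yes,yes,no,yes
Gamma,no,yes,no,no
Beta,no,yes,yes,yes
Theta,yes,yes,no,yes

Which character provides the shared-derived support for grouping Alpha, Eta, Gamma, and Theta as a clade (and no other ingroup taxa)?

Character polarity is set by the outgroup: the derived state is whichever differs from the outgroup's state, so for Trait 3, Trait 4 the derived state is 'no', and for the remaining characters it is 'yes'.
Trait 1 (derived state 'yes') is shared by Alpha and Theta — a synapomorphy uniting that clade.
Trait 2 (derived state 'yes') is shared by all ingroup taxa — unites the whole ingroup.
Trait 3: derived state 'no' in Alpha, Eta, Gamma, and Theta only — synapomorphy for {Alpha, Eta, Gamma, Theta}.
Trait 4 (derived state 'no') is shared by Eta and Gamma — a synapomorphy uniting that clade.
Most parsimonious ingroup topology: (((Eta,Gamma),(Alpha,Theta)),Beta).
The clade {Alpha, Eta, Gamma, Theta} is supported by Trait 3: its derived state 'no' occurs in exactly those taxa and in no other taxon (including the outgroup).

Trait 3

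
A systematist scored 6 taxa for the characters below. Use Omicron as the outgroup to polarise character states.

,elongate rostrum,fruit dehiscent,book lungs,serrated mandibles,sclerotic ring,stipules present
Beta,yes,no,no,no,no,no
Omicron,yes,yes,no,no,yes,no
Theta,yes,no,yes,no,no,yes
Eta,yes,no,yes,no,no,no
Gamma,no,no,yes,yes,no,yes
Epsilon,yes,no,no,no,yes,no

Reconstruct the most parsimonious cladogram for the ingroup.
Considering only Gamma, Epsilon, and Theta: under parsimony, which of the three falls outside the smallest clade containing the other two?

Character polarity is set by the outgroup: the derived state is whichever differs from the outgroup's state, so for elongate rostrum, fruit dehiscent, sclerotic ring the derived state is 'no', and for the remaining characters it is 'yes'.
elongate rostrum: derived state 'no' in Gamma only — an autapomorphy, so it tells us nothing about relationships among taxa.
fruit dehiscent (derived state 'no') is shared by all ingroup taxa — unites the whole ingroup.
book lungs (derived state 'yes') is shared by Eta, Gamma, and Theta — a synapomorphy uniting that clade.
serrated mandibles (derived state 'yes') is unique to Gamma (autapomorphy; uninformative for grouping).
sclerotic ring (derived state 'no') is shared by Beta, Eta, Gamma, and Theta — a synapomorphy uniting that clade.
Only Gamma and Theta show the derived state 'yes' for stipules present, supporting them as a clade.
Most parsimonious ingroup topology: (Epsilon,(((Theta,Gamma),Eta),Beta)).
Theta and Gamma share a more recent common ancestor with each other than either does with Epsilon, so Epsilon is the least closely related of the three.

Epsilon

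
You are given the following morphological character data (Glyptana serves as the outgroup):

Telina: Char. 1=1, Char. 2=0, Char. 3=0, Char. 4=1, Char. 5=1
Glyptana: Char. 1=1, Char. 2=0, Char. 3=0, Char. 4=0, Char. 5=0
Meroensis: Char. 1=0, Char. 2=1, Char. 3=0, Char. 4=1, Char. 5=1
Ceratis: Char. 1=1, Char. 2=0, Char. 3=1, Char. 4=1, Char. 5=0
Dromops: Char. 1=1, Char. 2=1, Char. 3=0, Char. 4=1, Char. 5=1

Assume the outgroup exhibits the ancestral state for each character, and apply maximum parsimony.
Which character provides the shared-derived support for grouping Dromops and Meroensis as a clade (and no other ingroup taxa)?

Char. 2

Character polarity is set by the outgroup: the derived state is whichever differs from the outgroup's state, so for Char. 1 the derived state is '0', and for the remaining characters it is '1'.
Char. 1 (derived state '0') is unique to Meroensis (autapomorphy; uninformative for grouping).
Char. 2: derived state '1' in Dromops and Meroensis only — synapomorphy for {Dromops, Meroensis}.
Char. 3 (derived state '1') is unique to Ceratis (autapomorphy; uninformative for grouping).
All ingroup taxa share the derived state '1' for Char. 4; it defines the ingroup but does not resolve relationships within it.
Only Dromops, Meroensis, and Telina show the derived state '1' for Char. 5, supporting them as a clade.
Most parsimonious ingroup topology: (((Dromops,Meroensis),Telina),Ceratis).
The clade {Dromops, Meroensis} is supported by Char. 2: its derived state '1' occurs in exactly those taxa and in no other taxon (including the outgroup).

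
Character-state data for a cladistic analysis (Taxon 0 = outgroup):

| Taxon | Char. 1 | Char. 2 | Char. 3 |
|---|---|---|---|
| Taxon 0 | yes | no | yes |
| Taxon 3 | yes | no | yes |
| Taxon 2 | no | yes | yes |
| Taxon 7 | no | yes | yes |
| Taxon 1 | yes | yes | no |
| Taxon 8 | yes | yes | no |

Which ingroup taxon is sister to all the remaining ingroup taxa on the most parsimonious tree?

Taxon 3

Character polarity is set by the outgroup: the derived state is whichever differs from the outgroup's state, so for Char. 1, Char. 3 the derived state is 'no', and for the remaining characters it is 'yes'.
Only Taxon 2 and Taxon 7 show the derived state 'no' for Char. 1, supporting them as a clade.
Char. 2 (derived state 'yes') is shared by Taxon 1, Taxon 2, Taxon 7, and Taxon 8 — a synapomorphy uniting that clade.
Char. 3 (derived state 'no') is shared by Taxon 1 and Taxon 8 — a synapomorphy uniting that clade.
Most parsimonious ingroup topology: (Taxon 3,((Taxon 2,Taxon 7),(Taxon 1,Taxon 8))).
Taxon 3 is sister to the clade containing all other ingroup taxa, so it is the earliest-diverging (most basal) ingroup lineage.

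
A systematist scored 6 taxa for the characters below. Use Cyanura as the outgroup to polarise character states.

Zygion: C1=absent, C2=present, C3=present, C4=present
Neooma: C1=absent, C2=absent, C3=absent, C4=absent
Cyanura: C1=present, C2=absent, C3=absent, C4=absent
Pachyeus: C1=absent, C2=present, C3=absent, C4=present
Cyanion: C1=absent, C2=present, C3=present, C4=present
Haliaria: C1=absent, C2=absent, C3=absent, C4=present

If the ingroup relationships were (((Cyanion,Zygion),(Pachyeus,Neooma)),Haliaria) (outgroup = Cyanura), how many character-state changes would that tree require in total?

Map each character onto (((Cyanion,Zygion),(Pachyeus,Neooma)),Haliaria) (rooted by Cyanura) and count the minimum state changes it requires (Fitch parsimony):
C1: 1; C2: 2; C3: 1; C4: 2.
Total tree length = 6.

6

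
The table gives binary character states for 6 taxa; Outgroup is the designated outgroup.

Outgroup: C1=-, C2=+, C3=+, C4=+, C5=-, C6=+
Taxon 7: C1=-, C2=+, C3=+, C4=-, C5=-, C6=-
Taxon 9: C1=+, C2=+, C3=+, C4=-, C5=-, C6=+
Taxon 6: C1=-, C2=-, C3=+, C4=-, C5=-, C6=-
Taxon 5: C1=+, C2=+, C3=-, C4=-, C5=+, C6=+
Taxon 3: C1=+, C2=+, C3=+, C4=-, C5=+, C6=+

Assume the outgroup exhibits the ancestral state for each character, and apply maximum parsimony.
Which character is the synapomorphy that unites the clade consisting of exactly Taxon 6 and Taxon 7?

C6

Character polarity is set by the outgroup: the derived state is whichever differs from the outgroup's state, so for C2, C3, C4, C6 the derived state is '-', and for the remaining characters it is '+'.
C1: derived state '+' in Taxon 3, Taxon 5, and Taxon 9 only — synapomorphy for {Taxon 3, Taxon 5, Taxon 9}.
C2 (derived state '-') is unique to Taxon 6 (autapomorphy; uninformative for grouping).
C3 (derived state '-') is unique to Taxon 5 (autapomorphy; uninformative for grouping).
All ingroup taxa share the derived state '-' for C4; it defines the ingroup but does not resolve relationships within it.
Only Taxon 3 and Taxon 5 show the derived state '+' for C5, supporting them as a clade.
C6: derived state '-' in Taxon 6 and Taxon 7 only — synapomorphy for {Taxon 6, Taxon 7}.
Most parsimonious ingroup topology: ((Taxon 7,Taxon 6),(Taxon 9,(Taxon 5,Taxon 3))).
The clade {Taxon 6, Taxon 7} is supported by C6: its derived state '-' occurs in exactly those taxa and in no other taxon (including the outgroup).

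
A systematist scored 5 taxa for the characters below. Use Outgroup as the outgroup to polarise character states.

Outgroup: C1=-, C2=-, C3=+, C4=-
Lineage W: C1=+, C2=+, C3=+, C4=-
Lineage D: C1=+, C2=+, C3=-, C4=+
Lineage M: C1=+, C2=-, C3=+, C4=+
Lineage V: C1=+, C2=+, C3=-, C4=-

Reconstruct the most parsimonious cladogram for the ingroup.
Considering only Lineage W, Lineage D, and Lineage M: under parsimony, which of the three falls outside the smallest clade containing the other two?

Character polarity is set by the outgroup: the derived state is whichever differs from the outgroup's state, so for C3 the derived state is '-', and for the remaining characters it is '+'.
All ingroup taxa share the derived state '+' for C1; it defines the ingroup but does not resolve relationships within it.
C2: derived state '+' in Lineage D, Lineage V, and Lineage W only — synapomorphy for {Lineage D, Lineage V, Lineage W}.
C3 (derived state '-') is shared by Lineage D and Lineage V — a synapomorphy uniting that clade.
C4 (state '+') occurs in Lineage D and Lineage M but conflicts with the nesting implied by the other characters — most parsimoniously interpreted as homoplasy.
Most parsimonious ingroup topology: ((Lineage W,(Lineage D,Lineage V)),Lineage M).
Lineage D and Lineage W share a more recent common ancestor with each other than either does with Lineage M, so Lineage M is the least closely related of the three.

Lineage M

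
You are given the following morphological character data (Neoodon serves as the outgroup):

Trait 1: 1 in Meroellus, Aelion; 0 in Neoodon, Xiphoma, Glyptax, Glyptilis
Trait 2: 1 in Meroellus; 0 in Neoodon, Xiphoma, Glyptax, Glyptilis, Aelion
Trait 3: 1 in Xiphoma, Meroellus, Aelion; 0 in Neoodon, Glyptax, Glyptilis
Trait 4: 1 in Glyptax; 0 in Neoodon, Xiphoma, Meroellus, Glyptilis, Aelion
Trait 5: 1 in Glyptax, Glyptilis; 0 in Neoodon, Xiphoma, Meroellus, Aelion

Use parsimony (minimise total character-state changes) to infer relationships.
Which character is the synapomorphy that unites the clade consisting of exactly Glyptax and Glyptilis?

The outgroup has state '0' for every character, so '1' is the derived state throughout.
Only Aelion and Meroellus show the derived state '1' for Trait 1, supporting them as a clade.
Trait 2: derived state '1' in Meroellus only — an autapomorphy, so it tells us nothing about relationships among taxa.
Only Aelion, Meroellus, and Xiphoma show the derived state '1' for Trait 3, supporting them as a clade.
Trait 4 (derived state '1') is unique to Glyptax (autapomorphy; uninformative for grouping).
Trait 5: derived state '1' in Glyptax and Glyptilis only — synapomorphy for {Glyptax, Glyptilis}.
Most parsimonious ingroup topology: ((Xiphoma,(Meroellus,Aelion)),(Glyptax,Glyptilis)).
The clade {Glyptax, Glyptilis} is supported by Trait 5: its derived state '1' occurs in exactly those taxa and in no other taxon (including the outgroup).

Trait 5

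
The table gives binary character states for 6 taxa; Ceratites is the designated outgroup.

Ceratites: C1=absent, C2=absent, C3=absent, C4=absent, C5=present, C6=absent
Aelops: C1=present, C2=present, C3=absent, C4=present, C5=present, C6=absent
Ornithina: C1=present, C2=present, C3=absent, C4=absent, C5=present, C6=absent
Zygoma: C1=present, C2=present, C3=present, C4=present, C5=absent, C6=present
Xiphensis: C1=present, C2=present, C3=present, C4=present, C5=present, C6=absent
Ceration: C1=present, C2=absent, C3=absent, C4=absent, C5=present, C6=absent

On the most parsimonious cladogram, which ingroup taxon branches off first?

Character polarity is set by the outgroup: the derived state is whichever differs from the outgroup's state, so for C5 the derived state is 'absent', and for the remaining characters it is 'present'.
All ingroup taxa share the derived state 'present' for C1; it defines the ingroup but does not resolve relationships within it.
C2 (derived state 'present') is shared by Aelops, Ornithina, Xiphensis, and Zygoma — a synapomorphy uniting that clade.
C3 (derived state 'present') is shared by Xiphensis and Zygoma — a synapomorphy uniting that clade.
C4 (derived state 'present') is shared by Aelops, Xiphensis, and Zygoma — a synapomorphy uniting that clade.
C5: derived state 'absent' in Zygoma only — an autapomorphy, so it tells us nothing about relationships among taxa.
C6: derived state 'present' in Zygoma only — an autapomorphy, so it tells us nothing about relationships among taxa.
Most parsimonious ingroup topology: (((Aelops,(Zygoma,Xiphensis)),Ornithina),Ceration).
Ceration is sister to the clade containing all other ingroup taxa, so it is the earliest-diverging (most basal) ingroup lineage.

Ceration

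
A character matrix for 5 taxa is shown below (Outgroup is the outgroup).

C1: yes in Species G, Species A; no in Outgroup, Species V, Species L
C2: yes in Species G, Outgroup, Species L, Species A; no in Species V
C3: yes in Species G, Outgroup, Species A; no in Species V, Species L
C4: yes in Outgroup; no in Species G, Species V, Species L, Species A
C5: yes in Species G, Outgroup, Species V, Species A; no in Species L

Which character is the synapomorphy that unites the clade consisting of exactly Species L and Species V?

C3

Character polarity is set by the outgroup: the derived state is whichever differs from the outgroup's state, so for C2, C3, C4, C5 the derived state is 'no', and for the remaining characters it is 'yes'.
Only Species A and Species G show the derived state 'yes' for C1, supporting them as a clade.
C2: derived state 'no' in Species V only — an autapomorphy, so it tells us nothing about relationships among taxa.
C3: derived state 'no' in Species L and Species V only — synapomorphy for {Species L, Species V}.
C4 (derived state 'no') is shared by all ingroup taxa — unites the whole ingroup.
C5: derived state 'no' in Species L only — an autapomorphy, so it tells us nothing about relationships among taxa.
Most parsimonious ingroup topology: ((Species A,Species G),(Species L,Species V)).
The clade {Species L, Species V} is supported by C3: its derived state 'no' occurs in exactly those taxa and in no other taxon (including the outgroup).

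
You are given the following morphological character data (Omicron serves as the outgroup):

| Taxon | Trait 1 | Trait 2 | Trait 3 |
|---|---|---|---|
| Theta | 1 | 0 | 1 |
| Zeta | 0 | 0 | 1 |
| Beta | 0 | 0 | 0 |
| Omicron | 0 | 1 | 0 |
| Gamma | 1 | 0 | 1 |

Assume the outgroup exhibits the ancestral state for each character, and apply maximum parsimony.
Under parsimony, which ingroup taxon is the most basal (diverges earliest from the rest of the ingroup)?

Beta

Character polarity is set by the outgroup: the derived state is whichever differs from the outgroup's state, so for Trait 2 the derived state is '0', and for the remaining characters it is '1'.
Trait 1: derived state '1' in Gamma and Theta only — synapomorphy for {Gamma, Theta}.
All ingroup taxa share the derived state '0' for Trait 2; it defines the ingroup but does not resolve relationships within it.
Trait 3 (derived state '1') is shared by Gamma, Theta, and Zeta — a synapomorphy uniting that clade.
Most parsimonious ingroup topology: (Beta,(Zeta,(Theta,Gamma))).
Beta is sister to the clade containing all other ingroup taxa, so it is the earliest-diverging (most basal) ingroup lineage.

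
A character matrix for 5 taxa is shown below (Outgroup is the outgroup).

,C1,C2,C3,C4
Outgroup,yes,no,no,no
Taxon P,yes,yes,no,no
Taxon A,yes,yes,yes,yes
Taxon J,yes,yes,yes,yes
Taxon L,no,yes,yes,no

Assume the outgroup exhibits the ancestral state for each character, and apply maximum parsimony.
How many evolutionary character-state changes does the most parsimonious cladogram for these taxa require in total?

Character polarity is set by the outgroup: the derived state is whichever differs from the outgroup's state, so for C1 the derived state is 'no', and for the remaining characters it is 'yes'.
C1 (derived state 'no') is unique to Taxon L (autapomorphy; uninformative for grouping).
All ingroup taxa share the derived state 'yes' for C2; it defines the ingroup but does not resolve relationships within it.
Only Taxon A, Taxon J, and Taxon L show the derived state 'yes' for C3, supporting them as a clade.
C4 (derived state 'yes') is shared by Taxon A and Taxon J — a synapomorphy uniting that clade.
Most parsimonious ingroup topology: (Taxon P,((Taxon A,Taxon J),Taxon L)).
Changes per character on this tree: C1: 1; C2: 1; C3: 1; C4: 1.
Total = 4.

4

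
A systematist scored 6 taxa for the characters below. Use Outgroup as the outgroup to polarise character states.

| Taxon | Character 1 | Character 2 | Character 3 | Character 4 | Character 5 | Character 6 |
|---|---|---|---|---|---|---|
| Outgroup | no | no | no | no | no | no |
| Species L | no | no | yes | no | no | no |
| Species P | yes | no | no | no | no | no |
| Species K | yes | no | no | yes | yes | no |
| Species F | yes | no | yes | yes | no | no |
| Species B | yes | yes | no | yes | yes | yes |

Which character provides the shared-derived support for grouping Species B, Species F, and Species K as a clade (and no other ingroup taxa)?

The outgroup has state 'no' for every character, so 'yes' is the derived state throughout.
Only Species B, Species F, Species K, and Species P show the derived state 'yes' for Character 1, supporting them as a clade.
Character 2 (derived state 'yes') is unique to Species B (autapomorphy; uninformative for grouping).
Character 3 groups Species F and Species L, which is incompatible with the clades supported by the remaining characters; treating it as convergent (homoplasy) costs fewer steps than any alternative tree.
Character 4 (derived state 'yes') is shared by Species B, Species F, and Species K — a synapomorphy uniting that clade.
Only Species B and Species K show the derived state 'yes' for Character 5, supporting them as a clade.
Character 6 (derived state 'yes') is unique to Species B (autapomorphy; uninformative for grouping).
Most parsimonious ingroup topology: (Species L,(Species P,((Species K,Species B),Species F))).
The clade {Species B, Species F, Species K} is supported by Character 4: its derived state 'yes' occurs in exactly those taxa and in no other taxon (including the outgroup).

Character 4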